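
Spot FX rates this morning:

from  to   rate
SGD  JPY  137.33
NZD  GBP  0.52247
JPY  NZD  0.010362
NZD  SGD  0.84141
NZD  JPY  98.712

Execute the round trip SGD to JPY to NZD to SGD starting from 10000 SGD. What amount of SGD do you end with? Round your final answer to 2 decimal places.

10000 SGD × 137.33 = 1373300 JPY
1373300 JPY × 0.010362 = 14230.1346 NZD
14230.1346 NZD × 0.84141 = 11973.377553786 SGD

11973.38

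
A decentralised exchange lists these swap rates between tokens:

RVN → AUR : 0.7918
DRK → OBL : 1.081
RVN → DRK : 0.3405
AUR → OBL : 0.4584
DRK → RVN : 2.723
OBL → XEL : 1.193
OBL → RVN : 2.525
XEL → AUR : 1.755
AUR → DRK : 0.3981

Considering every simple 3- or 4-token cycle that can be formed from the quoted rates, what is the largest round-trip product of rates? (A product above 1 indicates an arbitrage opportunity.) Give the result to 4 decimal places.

XEL→AUR→OBL→XEL: 1.755 × 0.4584 × 1.193 = 0.95976
RVN→DRK→OBL→RVN: 0.3405 × 1.081 × 2.525 = 0.92940
RVN→AUR→OBL→RVN: 0.7918 × 0.4584 × 2.525 = 0.91648
XEL→AUR→DRK→OBL→XEL: 1.755 × 0.3981 × 1.081 × 1.193 = 0.90102
RVN→AUR→DRK→OBL→RVN: 0.7918 × 0.3981 × 1.081 × 2.525 = 0.86039
RVN→AUR→DRK→RVN: 0.7918 × 0.3981 × 2.723 = 0.85833
Maximum is XEL→AUR→OBL→XEL at 0.9598; no arbitrage — every cycle loses value.

0.9598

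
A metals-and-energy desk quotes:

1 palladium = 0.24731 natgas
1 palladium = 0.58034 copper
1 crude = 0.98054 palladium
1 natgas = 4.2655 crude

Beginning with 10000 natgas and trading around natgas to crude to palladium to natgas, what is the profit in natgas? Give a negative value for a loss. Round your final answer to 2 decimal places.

10000 natgas × 4.2655 = 42655 crude
42655 crude × 0.98054 = 41824.9337 palladium
41824.9337 palladium × 0.24731 = 10343.724353347 natgas
Net change: 10343.724353347 − 10000 = 343.724353347 natgas

343.72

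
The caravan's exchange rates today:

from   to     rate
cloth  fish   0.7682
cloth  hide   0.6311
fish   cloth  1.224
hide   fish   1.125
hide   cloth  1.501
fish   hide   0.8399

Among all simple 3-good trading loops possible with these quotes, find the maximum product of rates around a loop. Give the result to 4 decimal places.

0.9685

hide→cloth→fish→hide: 1.501 × 0.7682 × 0.8399 = 0.96846
hide→fish→cloth→hide: 1.125 × 1.224 × 0.6311 = 0.86902
Maximum is hide→cloth→fish→hide at 0.9685; no arbitrage — every cycle loses value.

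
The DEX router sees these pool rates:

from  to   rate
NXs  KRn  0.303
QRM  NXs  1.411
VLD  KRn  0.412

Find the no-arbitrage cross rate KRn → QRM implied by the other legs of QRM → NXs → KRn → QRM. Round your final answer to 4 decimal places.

Known legs of the cycle: 1.411 × 0.303 = 0.427533
For no arbitrage the full-cycle product must be 1, so the missing rate is 1 / 0.427533 ≈ 2.339001.

2.3390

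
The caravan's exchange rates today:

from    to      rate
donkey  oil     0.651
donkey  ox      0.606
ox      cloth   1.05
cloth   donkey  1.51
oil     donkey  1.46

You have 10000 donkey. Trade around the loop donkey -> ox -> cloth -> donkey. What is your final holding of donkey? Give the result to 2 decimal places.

10000 donkey × 0.606 = 6060 ox
6060 ox × 1.05 = 6363 cloth
6363 cloth × 1.51 = 9608.13 donkey

9608.13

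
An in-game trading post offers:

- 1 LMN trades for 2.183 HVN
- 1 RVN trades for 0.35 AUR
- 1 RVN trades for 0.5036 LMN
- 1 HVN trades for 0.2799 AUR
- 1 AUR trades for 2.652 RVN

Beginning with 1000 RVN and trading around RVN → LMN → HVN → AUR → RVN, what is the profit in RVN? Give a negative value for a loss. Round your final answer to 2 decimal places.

-183.95

1000 RVN × 0.5036 = 503.6 LMN
503.6 LMN × 2.183 = 1099.3588 HVN
1099.3588 HVN × 0.2799 = 307.71052812 AUR
307.71052812 AUR × 2.652 = 816.04832057424 RVN
Net change: 816.04832057424 − 1000 = -183.95167942576 RVN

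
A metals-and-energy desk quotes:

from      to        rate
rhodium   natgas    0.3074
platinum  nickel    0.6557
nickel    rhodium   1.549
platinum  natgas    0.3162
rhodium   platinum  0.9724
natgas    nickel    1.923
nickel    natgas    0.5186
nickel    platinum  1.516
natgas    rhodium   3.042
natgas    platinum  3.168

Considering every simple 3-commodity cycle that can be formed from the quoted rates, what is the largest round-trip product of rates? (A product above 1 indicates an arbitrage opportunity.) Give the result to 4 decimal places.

natgas→platinum→nickel→natgas: 3.168 × 0.6557 × 0.5186 = 1.07727
rhodium→platinum→nickel→rhodium: 0.9724 × 0.6557 × 1.549 = 0.98765
rhodium→platinum→natgas→rhodium: 0.9724 × 0.3162 × 3.042 = 0.93533
natgas→nickel→platinum→natgas: 1.923 × 1.516 × 0.3162 = 0.92181
rhodium→natgas→nickel→rhodium: 0.3074 × 1.923 × 1.549 = 0.91566
Maximum is natgas→platinum→nickel→natgas at 1.0773; arbitrage exists.

1.0773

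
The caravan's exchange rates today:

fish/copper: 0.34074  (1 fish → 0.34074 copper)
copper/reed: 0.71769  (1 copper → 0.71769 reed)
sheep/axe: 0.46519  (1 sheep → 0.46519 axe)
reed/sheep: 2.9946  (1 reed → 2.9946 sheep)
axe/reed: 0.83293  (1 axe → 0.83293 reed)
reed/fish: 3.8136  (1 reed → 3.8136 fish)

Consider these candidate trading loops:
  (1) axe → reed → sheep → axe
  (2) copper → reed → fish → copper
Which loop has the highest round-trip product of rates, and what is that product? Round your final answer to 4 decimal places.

1.1603

(1) 0.83293 × 2.9946 × 0.46519 = 1.16032
(2) 0.71769 × 3.8136 × 0.34074 = 0.93260
Highest is cycle (1) at 1.1603 (>1, arbitrage).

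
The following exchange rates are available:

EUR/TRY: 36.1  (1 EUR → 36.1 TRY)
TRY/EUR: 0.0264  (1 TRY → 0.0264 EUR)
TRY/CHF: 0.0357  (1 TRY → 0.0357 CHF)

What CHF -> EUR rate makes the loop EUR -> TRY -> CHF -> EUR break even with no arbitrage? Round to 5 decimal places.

Known legs of the cycle: 36.1 × 0.0357 = 1.28877
For no arbitrage the full-cycle product must be 1, so the missing rate is 1 / 1.28877 ≈ 0.7759336.

0.77593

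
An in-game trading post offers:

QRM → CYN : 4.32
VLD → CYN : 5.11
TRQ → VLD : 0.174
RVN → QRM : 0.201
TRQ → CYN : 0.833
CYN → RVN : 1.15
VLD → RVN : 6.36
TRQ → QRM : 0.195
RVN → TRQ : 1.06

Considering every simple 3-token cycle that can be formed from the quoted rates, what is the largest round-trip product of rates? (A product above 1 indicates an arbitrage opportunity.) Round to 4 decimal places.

1.1730

VLD→RVN→TRQ→VLD: 6.36 × 1.06 × 0.174 = 1.17304
CYN→RVN→TRQ→CYN: 1.15 × 1.06 × 0.833 = 1.01543
CYN→RVN→QRM→CYN: 1.15 × 0.201 × 4.32 = 0.99857
Maximum is VLD→RVN→TRQ→VLD at 1.1730; arbitrage exists.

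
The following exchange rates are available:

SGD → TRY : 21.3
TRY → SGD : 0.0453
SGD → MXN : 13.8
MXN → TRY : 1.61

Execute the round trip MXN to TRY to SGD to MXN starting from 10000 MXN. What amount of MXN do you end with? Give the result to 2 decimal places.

10064.75

10000 MXN × 1.61 = 16100 TRY
16100 TRY × 0.0453 = 729.33 SGD
729.33 SGD × 13.8 = 10064.754 MXN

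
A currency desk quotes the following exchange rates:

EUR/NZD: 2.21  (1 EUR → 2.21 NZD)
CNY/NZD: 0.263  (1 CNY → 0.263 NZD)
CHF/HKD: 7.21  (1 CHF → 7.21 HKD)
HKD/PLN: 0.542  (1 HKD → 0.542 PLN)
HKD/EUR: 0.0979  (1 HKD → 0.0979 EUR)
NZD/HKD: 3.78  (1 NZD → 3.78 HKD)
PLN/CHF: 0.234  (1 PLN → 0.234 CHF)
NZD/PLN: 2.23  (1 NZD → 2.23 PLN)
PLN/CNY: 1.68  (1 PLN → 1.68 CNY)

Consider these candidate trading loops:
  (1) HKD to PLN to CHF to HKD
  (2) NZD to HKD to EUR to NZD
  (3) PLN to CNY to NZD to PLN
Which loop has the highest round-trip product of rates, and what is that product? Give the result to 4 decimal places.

0.9853

(1) 0.542 × 0.234 × 7.21 = 0.91443
(2) 3.78 × 0.0979 × 2.21 = 0.81784
(3) 1.68 × 0.263 × 2.23 = 0.98530
Highest is cycle (3) at 0.9853 (≤1, no arbitrage).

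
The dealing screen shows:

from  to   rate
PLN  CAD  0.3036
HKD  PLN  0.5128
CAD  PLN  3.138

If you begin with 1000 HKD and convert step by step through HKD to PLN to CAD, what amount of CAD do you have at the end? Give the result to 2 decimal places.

1000 HKD × 0.5128 = 512.8 PLN
512.8 PLN × 0.3036 = 155.68608 CAD

155.69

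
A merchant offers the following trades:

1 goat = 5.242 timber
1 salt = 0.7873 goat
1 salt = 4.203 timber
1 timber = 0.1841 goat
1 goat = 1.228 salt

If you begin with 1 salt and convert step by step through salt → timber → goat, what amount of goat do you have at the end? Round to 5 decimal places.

1 salt × 4.203 = 4.203 timber
4.203 timber × 0.1841 = 0.7737723 goat

0.77377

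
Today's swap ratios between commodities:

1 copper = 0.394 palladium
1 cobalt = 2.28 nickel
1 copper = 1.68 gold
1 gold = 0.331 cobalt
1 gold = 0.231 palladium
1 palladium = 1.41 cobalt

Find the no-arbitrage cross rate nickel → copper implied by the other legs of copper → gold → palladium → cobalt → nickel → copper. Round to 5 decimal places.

Known legs of the cycle: 1.68 × 0.231 × 1.41 × 2.28 = 1.247599584
For no arbitrage the full-cycle product must be 1, so the missing rate is 1 / 1.247599584 ≈ 0.8015392.

0.80154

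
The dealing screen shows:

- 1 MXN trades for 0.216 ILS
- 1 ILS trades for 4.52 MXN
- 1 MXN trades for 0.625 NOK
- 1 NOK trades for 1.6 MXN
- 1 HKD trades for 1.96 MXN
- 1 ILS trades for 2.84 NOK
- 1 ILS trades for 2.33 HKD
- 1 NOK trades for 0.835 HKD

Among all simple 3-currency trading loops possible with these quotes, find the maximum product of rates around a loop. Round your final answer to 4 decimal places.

1.0229

HKD→MXN→NOK→HKD: 1.96 × 0.625 × 0.835 = 1.02288
HKD→MXN→ILS→HKD: 1.96 × 0.216 × 2.33 = 0.98643
ILS→NOK→MXN→ILS: 2.84 × 1.6 × 0.216 = 0.98150
Maximum is HKD→MXN→NOK→HKD at 1.0229; arbitrage exists.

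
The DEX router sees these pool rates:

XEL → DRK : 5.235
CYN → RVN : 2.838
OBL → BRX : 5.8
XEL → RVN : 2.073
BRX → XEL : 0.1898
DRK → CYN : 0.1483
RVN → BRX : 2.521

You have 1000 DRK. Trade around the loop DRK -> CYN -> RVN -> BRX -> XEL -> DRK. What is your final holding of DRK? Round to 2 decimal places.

1054.24

1000 DRK × 0.1483 = 148.3 CYN
148.3 CYN × 2.838 = 420.8754 RVN
420.8754 RVN × 2.521 = 1061.0268834 BRX
1061.0268834 BRX × 0.1898 = 201.38290246932 XEL
201.38290246932 XEL × 5.235 = 1054.2394944268902 DRK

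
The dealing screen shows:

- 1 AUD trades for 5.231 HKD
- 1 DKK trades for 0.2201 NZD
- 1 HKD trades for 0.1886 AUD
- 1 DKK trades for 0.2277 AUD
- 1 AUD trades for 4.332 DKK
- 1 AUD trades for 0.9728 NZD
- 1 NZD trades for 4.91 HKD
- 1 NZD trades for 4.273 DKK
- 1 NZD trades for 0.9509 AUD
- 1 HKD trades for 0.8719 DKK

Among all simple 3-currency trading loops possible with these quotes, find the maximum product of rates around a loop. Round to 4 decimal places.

DKK→AUD→HKD→DKK: 0.2277 × 5.231 × 0.8719 = 1.03852
DKK→AUD→NZD→DKK: 0.2277 × 0.9728 × 4.273 = 0.94650
DKK→NZD→HKD→DKK: 0.2201 × 4.91 × 0.8719 = 0.94225
DKK→NZD→AUD→DKK: 0.2201 × 0.9509 × 4.332 = 0.90666
NZD→HKD→AUD→NZD: 4.91 × 0.1886 × 0.9728 = 0.90084
Maximum is DKK→AUD→HKD→DKK at 1.0385; arbitrage exists.

1.0385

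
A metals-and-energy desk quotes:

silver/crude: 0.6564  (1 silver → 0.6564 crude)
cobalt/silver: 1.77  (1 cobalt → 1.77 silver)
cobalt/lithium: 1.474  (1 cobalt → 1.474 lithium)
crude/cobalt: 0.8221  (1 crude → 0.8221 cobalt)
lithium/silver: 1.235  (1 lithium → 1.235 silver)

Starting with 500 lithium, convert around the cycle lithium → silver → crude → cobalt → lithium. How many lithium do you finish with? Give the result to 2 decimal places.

500 lithium × 1.235 = 617.5 silver
617.5 silver × 0.6564 = 405.327 crude
405.327 crude × 0.8221 = 333.2193267 cobalt
333.2193267 cobalt × 1.474 = 491.1652875558 lithium

491.17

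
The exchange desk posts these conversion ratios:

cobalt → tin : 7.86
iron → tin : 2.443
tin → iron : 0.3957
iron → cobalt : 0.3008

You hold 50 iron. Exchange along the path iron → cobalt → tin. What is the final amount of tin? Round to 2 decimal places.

50 iron × 0.3008 = 15.04 cobalt
15.04 cobalt × 7.86 = 118.2144 tin

118.21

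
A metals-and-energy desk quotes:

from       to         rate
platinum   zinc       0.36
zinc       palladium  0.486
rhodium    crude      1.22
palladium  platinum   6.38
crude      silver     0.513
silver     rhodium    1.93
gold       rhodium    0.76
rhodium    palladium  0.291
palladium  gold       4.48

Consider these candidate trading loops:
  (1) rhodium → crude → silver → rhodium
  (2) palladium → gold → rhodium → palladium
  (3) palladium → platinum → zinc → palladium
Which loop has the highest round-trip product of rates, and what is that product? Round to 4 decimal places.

1.2079

(1) 1.22 × 0.513 × 1.93 = 1.20791
(2) 4.48 × 0.76 × 0.291 = 0.99080
(3) 6.38 × 0.36 × 0.486 = 1.11624
Highest is cycle (1) at 1.2079 (>1, arbitrage).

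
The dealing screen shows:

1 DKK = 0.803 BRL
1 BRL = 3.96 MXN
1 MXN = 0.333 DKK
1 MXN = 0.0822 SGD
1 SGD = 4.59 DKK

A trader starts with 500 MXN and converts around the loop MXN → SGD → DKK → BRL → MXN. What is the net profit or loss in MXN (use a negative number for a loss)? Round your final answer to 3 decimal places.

500 MXN × 0.0822 = 41.1 SGD
41.1 SGD × 4.59 = 188.649 DKK
188.649 DKK × 0.803 = 151.485147 BRL
151.485147 BRL × 3.96 = 599.88118212 MXN
Net change: 599.88118212 − 500 = 99.88118212 MXN

99.881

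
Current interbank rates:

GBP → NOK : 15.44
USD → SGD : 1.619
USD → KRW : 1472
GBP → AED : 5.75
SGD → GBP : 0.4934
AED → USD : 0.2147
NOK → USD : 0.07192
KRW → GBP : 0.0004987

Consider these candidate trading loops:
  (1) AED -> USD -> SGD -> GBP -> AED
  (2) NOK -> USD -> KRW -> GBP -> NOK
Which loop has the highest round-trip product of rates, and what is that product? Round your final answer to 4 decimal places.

(1) 0.2147 × 1.619 × 0.4934 × 5.75 = 0.98616
(2) 0.07192 × 1472 × 0.0004987 × 15.44 = 0.81516
Highest is cycle (1) at 0.9862 (≤1, no arbitrage).

0.9862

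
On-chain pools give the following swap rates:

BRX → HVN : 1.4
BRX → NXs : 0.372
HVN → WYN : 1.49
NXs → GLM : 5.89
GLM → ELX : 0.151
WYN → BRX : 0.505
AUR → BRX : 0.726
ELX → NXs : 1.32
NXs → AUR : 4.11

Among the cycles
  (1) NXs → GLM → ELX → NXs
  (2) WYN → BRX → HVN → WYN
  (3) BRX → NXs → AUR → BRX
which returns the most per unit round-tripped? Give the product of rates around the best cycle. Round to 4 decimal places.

(1) 5.89 × 0.151 × 1.32 = 1.17399
(2) 0.505 × 1.4 × 1.49 = 1.05343
(3) 0.372 × 4.11 × 0.726 = 1.11000
Highest is cycle (1) at 1.1740 (>1, arbitrage).

1.1740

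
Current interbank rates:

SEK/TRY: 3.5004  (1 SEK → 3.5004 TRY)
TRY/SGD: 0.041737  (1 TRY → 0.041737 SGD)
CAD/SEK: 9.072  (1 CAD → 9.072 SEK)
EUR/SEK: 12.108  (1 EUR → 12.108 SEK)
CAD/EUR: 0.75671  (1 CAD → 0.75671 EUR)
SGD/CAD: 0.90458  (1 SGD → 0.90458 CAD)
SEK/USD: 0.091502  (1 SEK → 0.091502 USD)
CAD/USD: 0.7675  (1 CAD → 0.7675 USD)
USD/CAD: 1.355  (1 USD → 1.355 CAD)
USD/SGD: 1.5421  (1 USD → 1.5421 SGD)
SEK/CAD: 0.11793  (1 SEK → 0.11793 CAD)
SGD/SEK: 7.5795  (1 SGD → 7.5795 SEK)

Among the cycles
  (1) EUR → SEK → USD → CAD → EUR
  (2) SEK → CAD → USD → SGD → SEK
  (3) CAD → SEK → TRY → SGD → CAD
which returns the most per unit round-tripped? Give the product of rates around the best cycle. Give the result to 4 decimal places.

1.1989

(1) 12.108 × 0.091502 × 1.355 × 0.75671 = 1.13598
(2) 0.11793 × 0.7675 × 1.5421 × 7.5795 = 1.05793
(3) 9.072 × 3.5004 × 0.041737 × 0.90458 = 1.19892
Highest is cycle (3) at 1.1989 (>1, arbitrage).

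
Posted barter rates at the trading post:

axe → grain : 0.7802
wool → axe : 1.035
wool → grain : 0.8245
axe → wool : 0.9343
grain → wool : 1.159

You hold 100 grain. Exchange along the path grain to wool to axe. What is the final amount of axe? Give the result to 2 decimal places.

100 grain × 1.159 = 115.9 wool
115.9 wool × 1.035 = 119.9565 axe

119.96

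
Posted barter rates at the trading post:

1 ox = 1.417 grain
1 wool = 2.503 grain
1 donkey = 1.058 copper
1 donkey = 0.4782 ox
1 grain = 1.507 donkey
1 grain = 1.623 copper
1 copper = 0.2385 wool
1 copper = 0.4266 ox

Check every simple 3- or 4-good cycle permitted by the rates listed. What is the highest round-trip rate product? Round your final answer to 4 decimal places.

grain→donkey→ox→grain: 1.507 × 0.4782 × 1.417 = 1.02116
copper→ox→grain→copper: 0.4266 × 1.417 × 1.623 = 0.98109
copper→wool→grain→copper: 0.2385 × 2.503 × 1.623 = 0.96888
copper→ox→grain→donkey→copper: 0.4266 × 1.417 × 1.507 × 1.058 = 0.96381
copper→wool→grain→donkey→copper: 0.2385 × 2.503 × 1.507 × 1.058 = 0.95181
Maximum is grain→donkey→ox→grain at 1.0212; arbitrage exists.

1.0212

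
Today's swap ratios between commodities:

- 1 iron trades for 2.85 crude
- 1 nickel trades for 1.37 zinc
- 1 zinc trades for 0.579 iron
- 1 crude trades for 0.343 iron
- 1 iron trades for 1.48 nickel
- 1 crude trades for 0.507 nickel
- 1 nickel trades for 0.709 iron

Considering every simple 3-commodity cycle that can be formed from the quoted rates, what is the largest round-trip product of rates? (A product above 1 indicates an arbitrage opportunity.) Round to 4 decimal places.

1.1740

iron→nickel→zinc→iron: 1.48 × 1.37 × 0.579 = 1.17398
iron→crude→nickel→iron: 2.85 × 0.507 × 0.709 = 1.02447
Maximum is iron→nickel→zinc→iron at 1.1740; arbitrage exists.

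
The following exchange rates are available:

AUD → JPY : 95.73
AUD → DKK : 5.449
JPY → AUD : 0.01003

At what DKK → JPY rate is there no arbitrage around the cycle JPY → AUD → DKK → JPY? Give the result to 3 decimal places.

Known legs of the cycle: 0.01003 × 5.449 = 0.05465347
For no arbitrage the full-cycle product must be 1, so the missing rate is 1 / 0.05465347 ≈ 18.29710.

18.297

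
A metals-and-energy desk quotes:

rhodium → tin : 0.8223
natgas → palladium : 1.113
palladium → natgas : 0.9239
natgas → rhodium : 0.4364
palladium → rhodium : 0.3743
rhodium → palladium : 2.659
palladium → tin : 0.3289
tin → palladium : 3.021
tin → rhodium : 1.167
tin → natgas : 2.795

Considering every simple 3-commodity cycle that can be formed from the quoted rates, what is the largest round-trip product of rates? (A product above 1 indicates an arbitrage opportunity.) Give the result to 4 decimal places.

1.0721

natgas→rhodium→palladium→natgas: 0.4364 × 2.659 × 0.9239 = 1.07208
natgas→palladium→tin→natgas: 1.113 × 0.3289 × 2.795 = 1.02315
palladium→tin→rhodium→palladium: 0.3289 × 1.167 × 2.659 = 1.02059
natgas→rhodium→tin→natgas: 0.4364 × 0.8223 × 2.795 = 1.00299
palladium→rhodium→tin→palladium: 0.3743 × 0.8223 × 3.021 = 0.92982
Maximum is natgas→rhodium→palladium→natgas at 1.0721; arbitrage exists.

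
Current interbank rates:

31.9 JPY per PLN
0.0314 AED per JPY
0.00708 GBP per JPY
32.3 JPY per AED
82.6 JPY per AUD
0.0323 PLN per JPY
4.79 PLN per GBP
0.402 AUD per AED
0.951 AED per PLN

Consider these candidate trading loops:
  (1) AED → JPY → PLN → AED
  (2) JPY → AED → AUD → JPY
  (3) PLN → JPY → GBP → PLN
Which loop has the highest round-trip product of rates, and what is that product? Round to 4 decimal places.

1.0818

(1) 32.3 × 0.0323 × 0.951 = 0.99217
(2) 0.0314 × 0.402 × 82.6 = 1.04264
(3) 31.9 × 0.00708 × 4.79 = 1.08183
Highest is cycle (3) at 1.0818 (>1, arbitrage).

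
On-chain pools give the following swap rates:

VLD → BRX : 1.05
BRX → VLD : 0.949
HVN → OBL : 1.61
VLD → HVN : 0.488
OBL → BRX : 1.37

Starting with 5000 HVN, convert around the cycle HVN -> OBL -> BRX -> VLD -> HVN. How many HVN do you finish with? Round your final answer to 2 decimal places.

5107.43

5000 HVN × 1.61 = 8050 OBL
8050 OBL × 1.37 = 11028.5 BRX
11028.5 BRX × 0.949 = 10466.0465 VLD
10466.0465 VLD × 0.488 = 5107.430692 HVN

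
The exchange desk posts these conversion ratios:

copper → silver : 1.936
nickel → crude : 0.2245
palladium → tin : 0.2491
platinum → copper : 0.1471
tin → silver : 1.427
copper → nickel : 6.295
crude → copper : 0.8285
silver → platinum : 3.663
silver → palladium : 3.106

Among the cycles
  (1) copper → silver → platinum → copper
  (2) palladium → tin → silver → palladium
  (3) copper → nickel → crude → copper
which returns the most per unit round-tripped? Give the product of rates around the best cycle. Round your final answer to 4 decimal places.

(1) 1.936 × 3.663 × 0.1471 = 1.04317
(2) 0.2491 × 1.427 × 3.106 = 1.10408
(3) 6.295 × 0.2245 × 0.8285 = 1.17086
Highest is cycle (3) at 1.1709 (>1, arbitrage).

1.1709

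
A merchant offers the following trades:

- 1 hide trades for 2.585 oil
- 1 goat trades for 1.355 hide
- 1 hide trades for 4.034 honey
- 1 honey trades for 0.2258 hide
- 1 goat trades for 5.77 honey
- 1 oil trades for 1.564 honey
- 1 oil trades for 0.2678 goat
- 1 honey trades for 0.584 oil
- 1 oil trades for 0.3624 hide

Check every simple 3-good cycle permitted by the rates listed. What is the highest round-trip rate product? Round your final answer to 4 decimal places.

goat→hide→oil→goat: 1.355 × 2.585 × 0.2678 = 0.93802
oil→honey→hide→oil: 1.564 × 0.2258 × 2.585 = 0.91290
goat→honey→oil→goat: 5.77 × 0.584 × 0.2678 = 0.90240
oil→hide→honey→oil: 0.3624 × 4.034 × 0.584 = 0.85376
Maximum is goat→hide→oil→goat at 0.9380; no arbitrage — every cycle loses value.

0.9380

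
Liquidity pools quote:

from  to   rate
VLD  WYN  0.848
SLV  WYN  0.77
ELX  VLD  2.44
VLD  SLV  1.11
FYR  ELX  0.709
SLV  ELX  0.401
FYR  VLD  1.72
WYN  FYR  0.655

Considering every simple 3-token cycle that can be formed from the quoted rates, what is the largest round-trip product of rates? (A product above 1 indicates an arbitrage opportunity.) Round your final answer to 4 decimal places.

ELX→VLD→SLV→ELX: 2.44 × 1.11 × 0.401 = 1.08607
WYN→FYR→VLD→WYN: 0.655 × 1.72 × 0.848 = 0.95536
Maximum is ELX→VLD→SLV→ELX at 1.0861; arbitrage exists.

1.0861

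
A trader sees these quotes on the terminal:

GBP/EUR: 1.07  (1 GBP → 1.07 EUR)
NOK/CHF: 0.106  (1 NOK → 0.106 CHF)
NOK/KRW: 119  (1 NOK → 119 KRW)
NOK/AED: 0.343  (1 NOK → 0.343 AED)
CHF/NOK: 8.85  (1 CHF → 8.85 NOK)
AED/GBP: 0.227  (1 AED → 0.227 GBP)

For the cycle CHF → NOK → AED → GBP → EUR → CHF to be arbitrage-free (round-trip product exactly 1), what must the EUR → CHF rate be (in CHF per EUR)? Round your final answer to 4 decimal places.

Known legs of the cycle: 8.85 × 0.343 × 0.227 × 1.07 = 0.7373047395
For no arbitrage the full-cycle product must be 1, so the missing rate is 1 / 0.7373047395 ≈ 1.356291.

1.3563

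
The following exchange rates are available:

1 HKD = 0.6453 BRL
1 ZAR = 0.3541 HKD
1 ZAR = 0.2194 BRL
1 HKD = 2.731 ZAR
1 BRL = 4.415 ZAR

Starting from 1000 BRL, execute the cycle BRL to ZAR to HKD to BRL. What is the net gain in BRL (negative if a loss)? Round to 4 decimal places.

8.8307

1000 BRL × 4.415 = 4415 ZAR
4415 ZAR × 0.3541 = 1563.3515 HKD
1563.3515 HKD × 0.6453 = 1008.83072295 BRL
Net change: 1008.83072295 − 1000 = 8.83072295 BRL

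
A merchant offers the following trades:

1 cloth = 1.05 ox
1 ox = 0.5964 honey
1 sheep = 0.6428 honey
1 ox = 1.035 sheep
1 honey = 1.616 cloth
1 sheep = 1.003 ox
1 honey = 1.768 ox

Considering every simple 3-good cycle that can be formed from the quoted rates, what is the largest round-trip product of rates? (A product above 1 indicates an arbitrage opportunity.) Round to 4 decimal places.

ox→sheep→honey→ox: 1.035 × 0.6428 × 1.768 = 1.17625
ox→honey→cloth→ox: 0.5964 × 1.616 × 1.05 = 1.01197
Maximum is ox→sheep→honey→ox at 1.1762; arbitrage exists.

1.1762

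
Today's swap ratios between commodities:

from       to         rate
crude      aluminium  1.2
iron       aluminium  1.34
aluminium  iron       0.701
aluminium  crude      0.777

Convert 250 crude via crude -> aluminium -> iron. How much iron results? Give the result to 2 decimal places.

250 crude × 1.2 = 300 aluminium
300 aluminium × 0.701 = 210.3 iron

210.30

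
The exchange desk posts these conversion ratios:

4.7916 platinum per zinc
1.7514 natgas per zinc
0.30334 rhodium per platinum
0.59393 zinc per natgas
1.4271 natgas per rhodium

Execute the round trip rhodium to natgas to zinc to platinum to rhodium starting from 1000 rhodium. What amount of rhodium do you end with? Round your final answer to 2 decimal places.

1231.97

1000 rhodium × 1.4271 = 1427.1 natgas
1427.1 natgas × 0.59393 = 847.597503 zinc
847.597503 zinc × 4.7916 = 4061.3481953748 platinum
4061.3481953748 platinum × 0.30334 = 1231.969361584991832 rhodium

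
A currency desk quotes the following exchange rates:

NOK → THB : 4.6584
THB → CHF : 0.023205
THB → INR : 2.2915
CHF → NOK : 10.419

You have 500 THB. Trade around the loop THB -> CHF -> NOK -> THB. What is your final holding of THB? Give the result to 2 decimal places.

563.14

500 THB × 0.023205 = 11.6025 CHF
11.6025 CHF × 10.419 = 120.8864475 NOK
120.8864475 NOK × 4.6584 = 563.137427034 THB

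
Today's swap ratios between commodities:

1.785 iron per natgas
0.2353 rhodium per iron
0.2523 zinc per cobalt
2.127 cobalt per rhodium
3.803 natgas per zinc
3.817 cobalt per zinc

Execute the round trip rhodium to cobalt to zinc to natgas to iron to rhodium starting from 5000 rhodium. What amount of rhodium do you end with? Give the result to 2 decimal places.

5000 rhodium × 2.127 = 10635 cobalt
10635 cobalt × 0.2523 = 2683.2105 zinc
2683.2105 zinc × 3.803 = 10204.2495315 natgas
10204.2495315 natgas × 1.785 = 18214.5854137275 iron
18214.5854137275 iron × 0.2353 = 4285.89194785008075 rhodium

4285.89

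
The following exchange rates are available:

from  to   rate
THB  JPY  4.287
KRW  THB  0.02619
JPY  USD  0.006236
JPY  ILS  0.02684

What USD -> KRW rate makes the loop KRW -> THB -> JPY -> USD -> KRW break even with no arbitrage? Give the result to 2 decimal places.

1428.25

Known legs of the cycle: 0.02619 × 4.287 × 0.006236 = 0.00070015644108
For no arbitrage the full-cycle product must be 1, so the missing rate is 1 / 0.00070015644108 ≈ 1428.2522.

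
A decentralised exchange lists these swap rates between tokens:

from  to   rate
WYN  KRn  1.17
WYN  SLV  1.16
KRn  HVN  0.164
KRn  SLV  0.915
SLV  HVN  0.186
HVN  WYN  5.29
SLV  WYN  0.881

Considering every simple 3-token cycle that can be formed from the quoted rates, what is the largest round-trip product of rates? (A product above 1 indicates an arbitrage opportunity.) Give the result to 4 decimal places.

HVN→WYN→SLV→HVN: 5.29 × 1.16 × 0.186 = 1.14137
HVN→WYN→KRn→HVN: 5.29 × 1.17 × 0.164 = 1.01505
KRn→SLV→WYN→KRn: 0.915 × 0.881 × 1.17 = 0.94315
Maximum is HVN→WYN→SLV→HVN at 1.1414; arbitrage exists.

1.1414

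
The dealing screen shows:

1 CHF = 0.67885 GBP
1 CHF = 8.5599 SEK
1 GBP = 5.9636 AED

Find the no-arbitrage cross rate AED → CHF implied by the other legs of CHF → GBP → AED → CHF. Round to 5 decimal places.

0.24701

Known legs of the cycle: 0.67885 × 5.9636 = 4.04838986
For no arbitrage the full-cycle product must be 1, so the missing rate is 1 / 4.04838986 ≈ 0.2470118.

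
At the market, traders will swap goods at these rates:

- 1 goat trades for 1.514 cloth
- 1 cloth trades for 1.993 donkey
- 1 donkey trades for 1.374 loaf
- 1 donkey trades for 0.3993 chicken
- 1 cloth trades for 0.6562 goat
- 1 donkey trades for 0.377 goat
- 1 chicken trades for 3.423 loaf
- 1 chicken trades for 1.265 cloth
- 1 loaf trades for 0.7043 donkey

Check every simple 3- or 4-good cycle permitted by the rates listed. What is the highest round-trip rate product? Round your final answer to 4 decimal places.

donkey→goat→cloth→donkey: 0.377 × 1.514 × 1.993 = 1.13756
donkey→chicken→cloth→donkey: 0.3993 × 1.265 × 1.993 = 1.00669
donkey→chicken→loaf→donkey: 0.3993 × 3.423 × 0.7043 = 0.96264
Maximum is donkey→goat→cloth→donkey at 1.1376; arbitrage exists.

1.1376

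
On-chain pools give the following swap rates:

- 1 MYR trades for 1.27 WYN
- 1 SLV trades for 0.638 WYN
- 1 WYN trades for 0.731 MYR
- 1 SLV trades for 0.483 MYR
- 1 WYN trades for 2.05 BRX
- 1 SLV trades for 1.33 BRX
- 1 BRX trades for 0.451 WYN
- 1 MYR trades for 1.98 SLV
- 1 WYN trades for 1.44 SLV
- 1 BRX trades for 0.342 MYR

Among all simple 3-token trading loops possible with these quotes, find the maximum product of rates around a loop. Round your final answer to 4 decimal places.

MYR→SLV→WYN→MYR: 1.98 × 0.638 × 0.731 = 0.92343
MYR→SLV→BRX→MYR: 1.98 × 1.33 × 0.342 = 0.90062
MYR→WYN→BRX→MYR: 1.27 × 2.05 × 0.342 = 0.89040
MYR→WYN→SLV→MYR: 1.27 × 1.44 × 0.483 = 0.88331
SLV→BRX→WYN→SLV: 1.33 × 0.451 × 1.44 = 0.86376
Maximum is MYR→SLV→WYN→MYR at 0.9234; no arbitrage — every cycle loses value.

0.9234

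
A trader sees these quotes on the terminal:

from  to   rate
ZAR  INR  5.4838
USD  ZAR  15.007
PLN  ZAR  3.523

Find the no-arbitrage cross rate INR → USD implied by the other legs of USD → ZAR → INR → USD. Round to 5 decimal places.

Known legs of the cycle: 15.007 × 5.4838 = 82.2953866
For no arbitrage the full-cycle product must be 1, so the missing rate is 1 / 82.2953866 ≈ 0.0121513.

0.01215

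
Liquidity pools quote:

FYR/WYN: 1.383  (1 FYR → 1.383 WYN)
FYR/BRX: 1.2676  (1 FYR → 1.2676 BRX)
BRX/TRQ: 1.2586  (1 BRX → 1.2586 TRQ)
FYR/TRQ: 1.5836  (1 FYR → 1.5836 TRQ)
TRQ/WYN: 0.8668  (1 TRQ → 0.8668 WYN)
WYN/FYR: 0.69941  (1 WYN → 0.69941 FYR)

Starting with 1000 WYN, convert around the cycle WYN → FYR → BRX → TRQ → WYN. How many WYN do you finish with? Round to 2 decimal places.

1000 WYN × 0.69941 = 699.41 FYR
699.41 FYR × 1.2676 = 886.572116 BRX
886.572116 BRX × 1.2586 = 1115.8396651976 TRQ
1115.8396651976 TRQ × 0.8668 = 967.20982179327968 WYN

967.21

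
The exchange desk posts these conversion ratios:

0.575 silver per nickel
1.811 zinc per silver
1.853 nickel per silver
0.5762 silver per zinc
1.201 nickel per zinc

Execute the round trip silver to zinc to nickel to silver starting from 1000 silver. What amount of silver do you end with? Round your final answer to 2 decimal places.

1250.63

1000 silver × 1.811 = 1811 zinc
1811 zinc × 1.201 = 2175.011 nickel
2175.011 nickel × 0.575 = 1250.631325 silver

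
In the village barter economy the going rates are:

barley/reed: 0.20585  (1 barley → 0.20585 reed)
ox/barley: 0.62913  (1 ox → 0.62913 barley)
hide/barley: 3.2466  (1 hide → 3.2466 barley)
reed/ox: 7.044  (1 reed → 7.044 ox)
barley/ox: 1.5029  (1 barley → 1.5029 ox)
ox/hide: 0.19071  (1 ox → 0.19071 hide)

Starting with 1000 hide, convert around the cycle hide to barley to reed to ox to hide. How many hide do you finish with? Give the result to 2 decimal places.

897.79

1000 hide × 3.2466 = 3246.6 barley
3246.6 barley × 0.20585 = 668.31261 reed
668.31261 reed × 7.044 = 4707.59402484 ox
4707.59402484 ox × 0.19071 = 897.7852564772364 hide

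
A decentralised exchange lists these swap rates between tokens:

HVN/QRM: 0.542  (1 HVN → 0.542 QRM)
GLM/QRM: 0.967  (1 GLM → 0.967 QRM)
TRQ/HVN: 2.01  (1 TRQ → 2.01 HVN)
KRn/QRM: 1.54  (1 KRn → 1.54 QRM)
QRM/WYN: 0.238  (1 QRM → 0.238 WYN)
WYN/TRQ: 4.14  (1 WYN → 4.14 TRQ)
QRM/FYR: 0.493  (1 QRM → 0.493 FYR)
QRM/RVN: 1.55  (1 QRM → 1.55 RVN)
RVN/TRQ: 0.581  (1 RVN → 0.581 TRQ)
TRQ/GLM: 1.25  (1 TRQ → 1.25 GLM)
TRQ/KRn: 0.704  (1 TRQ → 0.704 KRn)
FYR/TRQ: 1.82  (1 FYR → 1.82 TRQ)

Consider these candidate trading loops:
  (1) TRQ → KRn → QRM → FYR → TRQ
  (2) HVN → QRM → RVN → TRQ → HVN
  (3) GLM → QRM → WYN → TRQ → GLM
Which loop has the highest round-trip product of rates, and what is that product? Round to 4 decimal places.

(1) 0.704 × 1.54 × 0.493 × 1.82 = 0.97277
(2) 0.542 × 1.55 × 0.581 × 2.01 = 0.98108
(3) 0.967 × 0.238 × 4.14 × 1.25 = 1.19101
Highest is cycle (3) at 1.1910 (>1, arbitrage).

1.1910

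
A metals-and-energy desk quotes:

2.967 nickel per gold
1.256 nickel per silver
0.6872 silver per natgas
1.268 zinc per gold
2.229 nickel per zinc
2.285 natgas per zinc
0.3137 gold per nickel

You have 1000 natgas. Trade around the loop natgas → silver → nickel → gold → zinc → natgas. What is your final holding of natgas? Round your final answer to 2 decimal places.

1000 natgas × 0.6872 = 687.2 silver
687.2 silver × 1.256 = 863.1232 nickel
863.1232 nickel × 0.3137 = 270.76174784 gold
270.76174784 gold × 1.268 = 343.32589626112 zinc
343.32589626112 zinc × 2.285 = 784.4996729566592 natgas

784.50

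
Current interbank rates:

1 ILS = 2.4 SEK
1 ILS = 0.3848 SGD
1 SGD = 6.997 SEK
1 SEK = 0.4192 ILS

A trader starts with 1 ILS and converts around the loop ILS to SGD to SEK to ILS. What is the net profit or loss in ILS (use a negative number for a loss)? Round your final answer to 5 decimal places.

1 ILS × 0.3848 = 0.3848 SGD
0.3848 SGD × 6.997 = 2.6924456 SEK
2.6924456 SEK × 0.4192 = 1.12867319552 ILS
Net change: 1.12867319552 − 1 = 0.12867319552 ILS

0.12867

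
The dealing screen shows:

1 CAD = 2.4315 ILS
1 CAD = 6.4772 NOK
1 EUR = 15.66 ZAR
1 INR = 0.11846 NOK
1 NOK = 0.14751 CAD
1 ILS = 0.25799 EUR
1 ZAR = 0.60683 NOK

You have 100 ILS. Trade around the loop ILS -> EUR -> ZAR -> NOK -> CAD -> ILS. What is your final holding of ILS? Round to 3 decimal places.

100 ILS × 0.25799 = 25.799 EUR
25.799 EUR × 15.66 = 404.01234 ZAR
404.01234 ZAR × 0.60683 = 245.1668082822 NOK
245.1668082822 NOK × 0.14751 = 36.164555889707322 CAD
36.164555889707322 CAD × 2.4315 = 87.934117645823353443 ILS

87.934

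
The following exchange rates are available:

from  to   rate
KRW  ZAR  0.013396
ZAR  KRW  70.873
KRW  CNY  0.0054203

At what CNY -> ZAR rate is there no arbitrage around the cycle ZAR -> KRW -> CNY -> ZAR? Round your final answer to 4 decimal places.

2.6031

Known legs of the cycle: 70.873 × 0.0054203 = 0.3841529219
For no arbitrage the full-cycle product must be 1, so the missing rate is 1 / 0.3841529219 ≈ 2.603130.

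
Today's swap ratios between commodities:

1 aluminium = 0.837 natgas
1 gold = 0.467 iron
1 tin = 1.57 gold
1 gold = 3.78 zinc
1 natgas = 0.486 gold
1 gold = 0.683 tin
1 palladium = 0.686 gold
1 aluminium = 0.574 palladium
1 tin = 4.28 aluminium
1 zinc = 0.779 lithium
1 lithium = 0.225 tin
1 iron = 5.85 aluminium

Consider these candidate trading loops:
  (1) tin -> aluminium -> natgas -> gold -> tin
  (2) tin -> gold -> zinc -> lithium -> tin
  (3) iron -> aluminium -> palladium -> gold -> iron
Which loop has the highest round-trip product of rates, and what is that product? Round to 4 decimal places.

(1) 4.28 × 0.837 × 0.486 × 0.683 = 1.18912
(2) 1.57 × 3.78 × 0.779 × 0.225 = 1.04019
(3) 5.85 × 0.574 × 0.686 × 0.467 = 1.07574
Highest is cycle (1) at 1.1891 (>1, arbitrage).

1.1891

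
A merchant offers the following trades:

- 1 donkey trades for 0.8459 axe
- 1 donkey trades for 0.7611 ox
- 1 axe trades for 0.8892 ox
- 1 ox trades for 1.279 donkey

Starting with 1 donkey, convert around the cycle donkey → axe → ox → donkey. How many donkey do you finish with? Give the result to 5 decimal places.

0.96203

1 donkey × 0.8459 = 0.8459 axe
0.8459 axe × 0.8892 = 0.75217428 ox
0.75217428 ox × 1.279 = 0.96203090412 donkey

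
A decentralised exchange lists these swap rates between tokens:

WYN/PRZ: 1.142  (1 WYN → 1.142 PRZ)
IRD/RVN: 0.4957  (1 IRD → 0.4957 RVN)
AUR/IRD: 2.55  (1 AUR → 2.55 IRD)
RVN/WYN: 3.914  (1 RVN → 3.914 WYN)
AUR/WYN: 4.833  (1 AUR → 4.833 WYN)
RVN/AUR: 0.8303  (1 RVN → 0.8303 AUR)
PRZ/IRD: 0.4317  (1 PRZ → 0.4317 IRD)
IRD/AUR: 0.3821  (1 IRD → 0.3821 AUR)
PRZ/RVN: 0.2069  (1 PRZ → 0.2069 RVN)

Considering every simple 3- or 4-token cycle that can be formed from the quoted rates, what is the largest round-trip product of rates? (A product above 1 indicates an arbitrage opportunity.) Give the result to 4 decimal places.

RVN→AUR→IRD→RVN: 0.8303 × 2.55 × 0.4957 = 1.04953
RVN→WYN→PRZ→IRD→RVN: 3.914 × 1.142 × 0.4317 × 0.4957 = 0.95651
RVN→AUR→WYN→PRZ→RVN: 0.8303 × 4.833 × 1.142 × 0.2069 = 0.94815
RVN→WYN→PRZ→RVN: 3.914 × 1.142 × 0.2069 = 0.92480
WYN→PRZ→IRD→AUR→WYN: 1.142 × 0.4317 × 0.3821 × 4.833 = 0.91042
Maximum is RVN→AUR→IRD→RVN at 1.0495; arbitrage exists.

1.0495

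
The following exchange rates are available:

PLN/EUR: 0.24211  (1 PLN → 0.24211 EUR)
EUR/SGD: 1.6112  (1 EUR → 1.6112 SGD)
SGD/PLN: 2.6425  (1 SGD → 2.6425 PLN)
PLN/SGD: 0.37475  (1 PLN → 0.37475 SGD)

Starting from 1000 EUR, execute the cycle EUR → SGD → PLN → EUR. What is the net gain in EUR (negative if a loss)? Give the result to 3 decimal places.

1000 EUR × 1.6112 = 1611.2 SGD
1611.2 SGD × 2.6425 = 4257.596 PLN
4257.596 PLN × 0.24211 = 1030.80656756 EUR
Net change: 1030.80656756 − 1000 = 30.80656756 EUR

30.807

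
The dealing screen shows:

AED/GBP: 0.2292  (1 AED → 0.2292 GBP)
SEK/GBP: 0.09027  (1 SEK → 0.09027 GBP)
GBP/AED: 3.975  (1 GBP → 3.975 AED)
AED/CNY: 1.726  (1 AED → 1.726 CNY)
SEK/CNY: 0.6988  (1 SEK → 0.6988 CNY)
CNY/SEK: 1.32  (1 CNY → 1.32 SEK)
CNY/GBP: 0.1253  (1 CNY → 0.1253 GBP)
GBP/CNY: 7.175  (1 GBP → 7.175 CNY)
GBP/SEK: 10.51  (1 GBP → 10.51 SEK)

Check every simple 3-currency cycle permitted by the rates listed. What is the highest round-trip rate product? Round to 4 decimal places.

0.9203

CNY→GBP→SEK→CNY: 0.1253 × 10.51 × 0.6988 = 0.92025
AED→CNY→GBP→AED: 1.726 × 0.1253 × 3.975 = 0.85966
CNY→SEK→GBP→CNY: 1.32 × 0.09027 × 7.175 = 0.85495
Maximum is CNY→GBP→SEK→CNY at 0.9203; no arbitrage — every cycle loses value.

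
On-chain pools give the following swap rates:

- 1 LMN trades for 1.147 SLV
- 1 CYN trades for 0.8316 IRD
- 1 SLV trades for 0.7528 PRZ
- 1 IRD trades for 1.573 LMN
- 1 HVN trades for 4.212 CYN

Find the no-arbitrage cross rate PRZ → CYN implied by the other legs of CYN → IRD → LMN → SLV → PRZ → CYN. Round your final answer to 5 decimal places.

Known legs of the cycle: 0.8316 × 1.573 × 1.147 × 0.7528 = 1.12949999049888
For no arbitrage the full-cycle product must be 1, so the missing rate is 1 / 1.12949999049888 ≈ 0.8853475.

0.88535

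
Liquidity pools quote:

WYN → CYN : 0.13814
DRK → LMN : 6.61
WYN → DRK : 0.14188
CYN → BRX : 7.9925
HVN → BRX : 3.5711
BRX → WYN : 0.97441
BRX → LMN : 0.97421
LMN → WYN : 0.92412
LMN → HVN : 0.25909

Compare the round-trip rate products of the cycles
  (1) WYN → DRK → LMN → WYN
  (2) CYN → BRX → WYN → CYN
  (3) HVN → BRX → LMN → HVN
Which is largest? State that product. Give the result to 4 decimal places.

1.0758

(1) 0.14188 × 6.61 × 0.92412 = 0.86666
(2) 7.9925 × 0.97441 × 0.13814 = 1.07583
(3) 3.5711 × 0.97421 × 0.25909 = 0.90137
Highest is cycle (2) at 1.0758 (>1, arbitrage).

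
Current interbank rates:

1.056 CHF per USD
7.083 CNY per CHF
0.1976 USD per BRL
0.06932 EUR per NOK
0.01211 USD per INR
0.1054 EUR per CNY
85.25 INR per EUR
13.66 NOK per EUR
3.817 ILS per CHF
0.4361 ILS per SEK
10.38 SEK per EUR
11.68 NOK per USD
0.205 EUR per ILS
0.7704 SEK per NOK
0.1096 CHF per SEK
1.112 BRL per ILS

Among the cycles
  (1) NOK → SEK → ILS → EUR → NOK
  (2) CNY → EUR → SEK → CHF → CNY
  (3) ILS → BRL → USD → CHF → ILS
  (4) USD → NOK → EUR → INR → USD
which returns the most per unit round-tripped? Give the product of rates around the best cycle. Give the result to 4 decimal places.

(1) 0.7704 × 0.4361 × 0.205 × 13.66 = 0.94082
(2) 0.1054 × 10.38 × 0.1096 × 7.083 = 0.84931
(3) 1.112 × 0.1976 × 1.056 × 3.817 = 0.88568
(4) 11.68 × 0.06932 × 85.25 × 0.01211 = 0.83587
Highest is cycle (1) at 0.9408 (≤1, no arbitrage).

0.9408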